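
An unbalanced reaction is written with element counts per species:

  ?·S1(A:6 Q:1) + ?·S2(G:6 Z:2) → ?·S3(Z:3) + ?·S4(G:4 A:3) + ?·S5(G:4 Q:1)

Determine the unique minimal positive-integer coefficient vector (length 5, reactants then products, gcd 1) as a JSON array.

Coefficients: [3, 6, 4, 6, 3]

G: 3·0+6·6 = 36 | 4·0+6·4+3·4 = 36
A: 3·6+6·0 = 18 | 4·0+6·3+3·0 = 18
Z: 3·0+6·2 = 12 | 4·3+6·0+3·0 = 12
Q: 3·1+6·0 = 3 | 4·0+6·0+3·1 = 3
gcd(3,6,4,6,3) = 1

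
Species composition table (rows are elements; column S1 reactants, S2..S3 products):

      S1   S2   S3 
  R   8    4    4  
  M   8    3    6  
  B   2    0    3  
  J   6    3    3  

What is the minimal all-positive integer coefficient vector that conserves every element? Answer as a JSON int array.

Coefficients: [3, 4, 2]

R: 3·8 = 24 | 4·4+2·4 = 24
M: 3·8 = 24 | 4·3+2·6 = 24
B: 3·2 = 6 | 4·0+2·3 = 6
J: 3·6 = 18 | 4·3+2·3 = 18
gcd(3,4,2) = 1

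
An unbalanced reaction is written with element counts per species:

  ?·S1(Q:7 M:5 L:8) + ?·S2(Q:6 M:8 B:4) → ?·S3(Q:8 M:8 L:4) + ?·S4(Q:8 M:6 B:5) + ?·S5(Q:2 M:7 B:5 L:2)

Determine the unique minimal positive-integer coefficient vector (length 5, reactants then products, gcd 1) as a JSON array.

Coefficients: [2, 5, 3, 2, 2]

Q: 2·7+5·6 = 44 | 3·8+2·8+2·2 = 44
M: 2·5+5·8 = 50 | 3·8+2·6+2·7 = 50
B: 2·0+5·4 = 20 | 3·0+2·5+2·5 = 20
L: 2·8+5·0 = 16 | 3·4+2·0+2·2 = 16
gcd(2,5,3,2,2) = 1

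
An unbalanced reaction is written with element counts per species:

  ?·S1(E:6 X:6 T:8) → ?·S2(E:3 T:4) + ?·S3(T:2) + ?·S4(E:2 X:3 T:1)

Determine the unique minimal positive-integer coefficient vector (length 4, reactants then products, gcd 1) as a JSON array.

Coefficients: [3, 2, 5, 6]

E: 3·6 = 18 | 2·3+5·0+6·2 = 18
X: 3·6 = 18 | 2·0+5·0+6·3 = 18
T: 3·8 = 24 | 2·4+5·2+6·1 = 24
gcd(3,2,5,6) = 1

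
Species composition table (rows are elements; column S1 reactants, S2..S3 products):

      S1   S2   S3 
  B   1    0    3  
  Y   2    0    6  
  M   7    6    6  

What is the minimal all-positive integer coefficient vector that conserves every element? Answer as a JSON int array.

Coefficients: [6, 5, 2]

B: 6·1 = 6 | 5·0+2·3 = 6
Y: 6·2 = 12 | 5·0+2·6 = 12
M: 6·7 = 42 | 5·6+2·6 = 42
gcd(6,5,2) = 1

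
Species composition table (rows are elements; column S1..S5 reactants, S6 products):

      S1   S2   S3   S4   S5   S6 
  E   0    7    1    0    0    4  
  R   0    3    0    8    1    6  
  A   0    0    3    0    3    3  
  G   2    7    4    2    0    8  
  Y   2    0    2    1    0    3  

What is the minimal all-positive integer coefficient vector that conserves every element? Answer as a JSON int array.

Coefficients: [3, 2, 2, 2, 2, 4]

E: 3·0+2·7+2·1+2·0+2·0 = 16 | 4·4 = 16
R: 3·0+2·3+2·0+2·8+2·1 = 24 | 4·6 = 24
A: 3·0+2·0+2·3+2·0+2·3 = 12 | 4·3 = 12
G: 3·2+2·7+2·4+2·2+2·0 = 32 | 4·8 = 32
Y: 3·2+2·0+2·2+2·1+2·0 = 12 | 4·3 = 12
gcd(3,2,2,2,2,4) = 1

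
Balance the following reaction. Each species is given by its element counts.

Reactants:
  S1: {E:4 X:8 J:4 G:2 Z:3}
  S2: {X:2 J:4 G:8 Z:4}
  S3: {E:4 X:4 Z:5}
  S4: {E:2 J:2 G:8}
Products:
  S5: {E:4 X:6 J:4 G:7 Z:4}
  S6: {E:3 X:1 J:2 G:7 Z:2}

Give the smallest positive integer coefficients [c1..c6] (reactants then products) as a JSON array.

E: 3·4+2·0+3·4+6·2 = 36 | 6·4+4·3 = 36
X: 3·8+2·2+3·4+6·0 = 40 | 6·6+4·1 = 40
J: 3·4+2·4+3·0+6·2 = 32 | 6·4+4·2 = 32
G: 3·2+2·8+3·0+6·8 = 70 | 6·7+4·7 = 70
Z: 3·3+2·4+3·5+6·0 = 32 | 6·4+4·2 = 32
gcd(3,2,3,6,6,4) = 1

Coefficients: [3, 2, 3, 6, 6, 4]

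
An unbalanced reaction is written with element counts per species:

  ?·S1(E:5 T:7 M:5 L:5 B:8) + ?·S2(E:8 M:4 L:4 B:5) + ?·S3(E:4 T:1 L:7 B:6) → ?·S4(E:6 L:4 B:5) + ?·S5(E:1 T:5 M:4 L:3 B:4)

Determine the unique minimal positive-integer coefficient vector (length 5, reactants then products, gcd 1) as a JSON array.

E: 4·5+1·8+2·4 = 36 | 5·6+6·1 = 36
T: 4·7+1·0+2·1 = 30 | 5·0+6·5 = 30
M: 4·5+1·4+2·0 = 24 | 5·0+6·4 = 24
L: 4·5+1·4+2·7 = 38 | 5·4+6·3 = 38
B: 4·8+1·5+2·6 = 49 | 5·5+6·4 = 49
gcd(4,1,2,5,6) = 1

Coefficients: [4, 1, 2, 5, 6]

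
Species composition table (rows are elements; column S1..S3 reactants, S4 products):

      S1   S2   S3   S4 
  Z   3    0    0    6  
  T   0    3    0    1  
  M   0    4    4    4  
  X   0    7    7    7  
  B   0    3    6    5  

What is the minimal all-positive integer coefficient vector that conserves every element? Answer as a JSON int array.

Z: 6·3+1·0+2·0 = 18 | 3·6 = 18
T: 6·0+1·3+2·0 = 3 | 3·1 = 3
M: 6·0+1·4+2·4 = 12 | 3·4 = 12
X: 6·0+1·7+2·7 = 21 | 3·7 = 21
B: 6·0+1·3+2·6 = 15 | 3·5 = 15
gcd(6,1,2,3) = 1

Coefficients: [6, 1, 2, 3]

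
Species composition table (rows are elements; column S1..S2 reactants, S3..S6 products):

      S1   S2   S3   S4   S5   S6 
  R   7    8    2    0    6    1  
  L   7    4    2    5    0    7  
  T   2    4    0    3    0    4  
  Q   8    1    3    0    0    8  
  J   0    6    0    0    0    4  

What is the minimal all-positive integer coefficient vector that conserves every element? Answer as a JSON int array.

Coefficients: [5, 2, 6, 2, 6, 3]

R: 5·7+2·8 = 51 | 6·2+2·0+6·6+3·1 = 51
L: 5·7+2·4 = 43 | 6·2+2·5+6·0+3·7 = 43
T: 5·2+2·4 = 18 | 6·0+2·3+6·0+3·4 = 18
Q: 5·8+2·1 = 42 | 6·3+2·0+6·0+3·8 = 42
J: 5·0+2·6 = 12 | 6·0+2·0+6·0+3·4 = 12
gcd(5,2,6,2,6,3) = 1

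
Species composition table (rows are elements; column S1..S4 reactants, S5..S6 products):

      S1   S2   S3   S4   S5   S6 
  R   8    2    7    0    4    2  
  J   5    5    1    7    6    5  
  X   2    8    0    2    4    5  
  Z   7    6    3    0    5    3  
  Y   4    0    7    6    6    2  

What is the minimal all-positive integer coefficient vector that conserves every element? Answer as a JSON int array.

Coefficients: [1, 5, 2, 4, 5, 6]

R: 1·8+5·2+2·7+4·0 = 32 | 5·4+6·2 = 32
J: 1·5+5·5+2·1+4·7 = 60 | 5·6+6·5 = 60
X: 1·2+5·8+2·0+4·2 = 50 | 5·4+6·5 = 50
Z: 1·7+5·6+2·3+4·0 = 43 | 5·5+6·3 = 43
Y: 1·4+5·0+2·7+4·6 = 42 | 5·6+6·2 = 42
gcd(1,5,2,4,5,6) = 1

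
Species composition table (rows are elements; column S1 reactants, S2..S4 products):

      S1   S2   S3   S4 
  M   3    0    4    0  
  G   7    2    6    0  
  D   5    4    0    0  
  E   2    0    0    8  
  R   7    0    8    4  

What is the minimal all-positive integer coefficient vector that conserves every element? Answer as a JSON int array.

Coefficients: [4, 5, 3, 1]

M: 4·3 = 12 | 5·0+3·4+1·0 = 12
G: 4·7 = 28 | 5·2+3·6+1·0 = 28
D: 4·5 = 20 | 5·4+3·0+1·0 = 20
E: 4·2 = 8 | 5·0+3·0+1·8 = 8
R: 4·7 = 28 | 5·0+3·8+1·4 = 28
gcd(4,5,3,1) = 1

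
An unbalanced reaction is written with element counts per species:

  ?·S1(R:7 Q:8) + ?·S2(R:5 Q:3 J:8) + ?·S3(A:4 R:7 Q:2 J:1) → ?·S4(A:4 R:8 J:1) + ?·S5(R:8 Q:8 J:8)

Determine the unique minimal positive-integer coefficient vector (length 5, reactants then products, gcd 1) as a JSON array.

A: 1·0+2·0+1·4 = 4 | 1·4+2·0 = 4
R: 1·7+2·5+1·7 = 24 | 1·8+2·8 = 24
Q: 1·8+2·3+1·2 = 16 | 1·0+2·8 = 16
J: 1·0+2·8+1·1 = 17 | 1·1+2·8 = 17
gcd(1,2,1,1,2) = 1

Coefficients: [1, 2, 1, 1, 2]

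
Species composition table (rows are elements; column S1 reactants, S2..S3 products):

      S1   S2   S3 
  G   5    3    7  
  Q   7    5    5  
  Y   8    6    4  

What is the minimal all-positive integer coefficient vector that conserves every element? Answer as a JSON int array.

G: 5·5 = 25 | 6·3+1·7 = 25
Q: 5·7 = 35 | 6·5+1·5 = 35
Y: 5·8 = 40 | 6·6+1·4 = 40
gcd(5,6,1) = 1

Coefficients: [5, 6, 1]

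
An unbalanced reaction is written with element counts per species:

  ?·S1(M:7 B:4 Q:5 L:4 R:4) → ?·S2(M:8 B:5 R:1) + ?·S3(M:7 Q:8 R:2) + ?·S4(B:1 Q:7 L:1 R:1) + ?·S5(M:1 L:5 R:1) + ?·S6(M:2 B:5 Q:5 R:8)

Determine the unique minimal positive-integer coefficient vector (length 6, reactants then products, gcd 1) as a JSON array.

M: 4·7 = 28 | 2·8+1·7+1·0+3·1+1·2 = 28
B: 4·4 = 16 | 2·5+1·0+1·1+3·0+1·5 = 16
Q: 4·5 = 20 | 2·0+1·8+1·7+3·0+1·5 = 20
L: 4·4 = 16 | 2·0+1·0+1·1+3·5+1·0 = 16
R: 4·4 = 16 | 2·1+1·2+1·1+3·1+1·8 = 16
gcd(4,2,1,1,3,1) = 1

Coefficients: [4, 2, 1, 1, 3, 1]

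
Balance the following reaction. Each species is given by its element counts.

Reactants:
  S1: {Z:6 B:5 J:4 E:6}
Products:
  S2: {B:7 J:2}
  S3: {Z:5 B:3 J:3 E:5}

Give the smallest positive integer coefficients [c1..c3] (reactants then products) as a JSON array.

Z: 5·6 = 30 | 1·0+6·5 = 30
B: 5·5 = 25 | 1·7+6·3 = 25
J: 5·4 = 20 | 1·2+6·3 = 20
E: 5·6 = 30 | 1·0+6·5 = 30
gcd(5,1,6) = 1

Coefficients: [5, 1, 6]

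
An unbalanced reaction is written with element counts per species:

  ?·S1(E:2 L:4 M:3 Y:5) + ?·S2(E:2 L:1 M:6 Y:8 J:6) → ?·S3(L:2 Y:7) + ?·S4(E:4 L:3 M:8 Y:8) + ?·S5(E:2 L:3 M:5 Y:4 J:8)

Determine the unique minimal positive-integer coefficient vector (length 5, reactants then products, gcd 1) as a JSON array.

Coefficients: [5, 4, 3, 3, 3]

E: 5·2+4·2 = 18 | 3·0+3·4+3·2 = 18
L: 5·4+4·1 = 24 | 3·2+3·3+3·3 = 24
M: 5·3+4·6 = 39 | 3·0+3·8+3·5 = 39
Y: 5·5+4·8 = 57 | 3·7+3·8+3·4 = 57
J: 5·0+4·6 = 24 | 3·0+3·0+3·8 = 24
gcd(5,4,3,3,3) = 1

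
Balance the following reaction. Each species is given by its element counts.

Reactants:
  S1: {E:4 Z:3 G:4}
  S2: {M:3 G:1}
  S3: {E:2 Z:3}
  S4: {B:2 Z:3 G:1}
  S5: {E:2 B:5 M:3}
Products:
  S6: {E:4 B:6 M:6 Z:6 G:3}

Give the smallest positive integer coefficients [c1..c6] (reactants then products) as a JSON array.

Coefficients: [1, 6, 4, 5, 4, 5]

E: 1·4+6·0+4·2+5·0+4·2 = 20 | 5·4 = 20
B: 1·0+6·0+4·0+5·2+4·5 = 30 | 5·6 = 30
M: 1·0+6·3+4·0+5·0+4·3 = 30 | 5·6 = 30
Z: 1·3+6·0+4·3+5·3+4·0 = 30 | 5·6 = 30
G: 1·4+6·1+4·0+5·1+4·0 = 15 | 5·3 = 15
gcd(1,6,4,5,4,5) = 1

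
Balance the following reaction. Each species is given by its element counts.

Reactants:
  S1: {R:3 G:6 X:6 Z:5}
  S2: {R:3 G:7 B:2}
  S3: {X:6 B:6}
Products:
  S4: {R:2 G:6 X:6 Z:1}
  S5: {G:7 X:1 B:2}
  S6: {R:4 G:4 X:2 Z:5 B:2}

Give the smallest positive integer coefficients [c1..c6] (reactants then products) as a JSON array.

Coefficients: [6, 4, 1, 5, 2, 5]

R: 6·3+4·3+1·0 = 30 | 5·2+2·0+5·4 = 30
G: 6·6+4·7+1·0 = 64 | 5·6+2·7+5·4 = 64
X: 6·6+4·0+1·6 = 42 | 5·6+2·1+5·2 = 42
Z: 6·5+4·0+1·0 = 30 | 5·1+2·0+5·5 = 30
B: 6·0+4·2+1·6 = 14 | 5·0+2·2+5·2 = 14
gcd(6,4,1,5,2,5) = 1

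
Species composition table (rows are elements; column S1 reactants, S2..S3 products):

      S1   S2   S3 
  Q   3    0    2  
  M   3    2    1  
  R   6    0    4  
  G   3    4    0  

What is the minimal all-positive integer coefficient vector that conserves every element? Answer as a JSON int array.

Q: 4·3 = 12 | 3·0+6·2 = 12
M: 4·3 = 12 | 3·2+6·1 = 12
R: 4·6 = 24 | 3·0+6·4 = 24
G: 4·3 = 12 | 3·4+6·0 = 12
gcd(4,3,6) = 1

Coefficients: [4, 3, 6]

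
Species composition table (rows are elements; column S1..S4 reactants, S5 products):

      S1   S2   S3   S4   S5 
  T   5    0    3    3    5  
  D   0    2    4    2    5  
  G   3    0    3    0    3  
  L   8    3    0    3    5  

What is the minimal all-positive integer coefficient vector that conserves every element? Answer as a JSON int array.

Coefficients: [1, 2, 3, 2, 4]

T: 1·5+2·0+3·3+2·3 = 20 | 4·5 = 20
D: 1·0+2·2+3·4+2·2 = 20 | 4·5 = 20
G: 1·3+2·0+3·3+2·0 = 12 | 4·3 = 12
L: 1·8+2·3+3·0+2·3 = 20 | 4·5 = 20
gcd(1,2,3,2,4) = 1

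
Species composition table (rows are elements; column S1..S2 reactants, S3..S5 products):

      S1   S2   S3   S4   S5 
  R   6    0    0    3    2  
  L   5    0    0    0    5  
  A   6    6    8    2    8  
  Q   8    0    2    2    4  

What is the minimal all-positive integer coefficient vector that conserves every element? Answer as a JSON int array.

R: 3·6+5·0 = 18 | 2·0+4·3+3·2 = 18
L: 3·5+5·0 = 15 | 2·0+4·0+3·5 = 15
A: 3·6+5·6 = 48 | 2·8+4·2+3·8 = 48
Q: 3·8+5·0 = 24 | 2·2+4·2+3·4 = 24
gcd(3,5,2,4,3) = 1

Coefficients: [3, 5, 2, 4, 3]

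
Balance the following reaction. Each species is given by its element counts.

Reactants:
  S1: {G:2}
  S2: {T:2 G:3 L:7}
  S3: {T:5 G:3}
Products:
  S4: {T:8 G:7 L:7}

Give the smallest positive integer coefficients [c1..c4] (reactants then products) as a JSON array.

Coefficients: [1, 5, 6, 5]

T: 1·0+5·2+6·5 = 40 | 5·8 = 40
G: 1·2+5·3+6·3 = 35 | 5·7 = 35
L: 1·0+5·7+6·0 = 35 | 5·7 = 35
gcd(1,5,6,5) = 1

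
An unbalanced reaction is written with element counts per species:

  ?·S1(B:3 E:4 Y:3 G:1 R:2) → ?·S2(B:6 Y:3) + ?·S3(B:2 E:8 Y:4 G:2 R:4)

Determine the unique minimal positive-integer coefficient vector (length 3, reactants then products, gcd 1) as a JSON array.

Coefficients: [6, 2, 3]

B: 6·3 = 18 | 2·6+3·2 = 18
E: 6·4 = 24 | 2·0+3·8 = 24
Y: 6·3 = 18 | 2·3+3·4 = 18
G: 6·1 = 6 | 2·0+3·2 = 6
R: 6·2 = 12 | 2·0+3·4 = 12
gcd(6,2,3) = 1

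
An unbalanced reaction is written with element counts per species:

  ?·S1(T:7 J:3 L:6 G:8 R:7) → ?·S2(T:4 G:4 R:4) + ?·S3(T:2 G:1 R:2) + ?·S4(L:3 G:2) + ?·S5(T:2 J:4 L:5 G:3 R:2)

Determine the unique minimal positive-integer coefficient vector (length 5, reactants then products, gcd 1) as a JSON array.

Coefficients: [4, 3, 5, 3, 3]

T: 4·7 = 28 | 3·4+5·2+3·0+3·2 = 28
J: 4·3 = 12 | 3·0+5·0+3·0+3·4 = 12
L: 4·6 = 24 | 3·0+5·0+3·3+3·5 = 24
G: 4·8 = 32 | 3·4+5·1+3·2+3·3 = 32
R: 4·7 = 28 | 3·4+5·2+3·0+3·2 = 28
gcd(4,3,5,3,3) = 1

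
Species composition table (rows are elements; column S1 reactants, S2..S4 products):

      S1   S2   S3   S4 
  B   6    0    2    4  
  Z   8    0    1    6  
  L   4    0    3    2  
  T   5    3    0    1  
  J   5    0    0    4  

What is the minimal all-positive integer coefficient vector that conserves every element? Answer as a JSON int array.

Coefficients: [4, 5, 2, 5]

B: 4·6 = 24 | 5·0+2·2+5·4 = 24
Z: 4·8 = 32 | 5·0+2·1+5·6 = 32
L: 4·4 = 16 | 5·0+2·3+5·2 = 16
T: 4·5 = 20 | 5·3+2·0+5·1 = 20
J: 4·5 = 20 | 5·0+2·0+5·4 = 20
gcd(4,5,2,5) = 1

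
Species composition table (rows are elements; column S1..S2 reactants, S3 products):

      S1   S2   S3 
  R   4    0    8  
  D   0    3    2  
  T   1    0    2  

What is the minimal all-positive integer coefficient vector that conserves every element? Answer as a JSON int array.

R: 6·4+2·0 = 24 | 3·8 = 24
D: 6·0+2·3 = 6 | 3·2 = 6
T: 6·1+2·0 = 6 | 3·2 = 6
gcd(6,2,3) = 1

Coefficients: [6, 2, 3]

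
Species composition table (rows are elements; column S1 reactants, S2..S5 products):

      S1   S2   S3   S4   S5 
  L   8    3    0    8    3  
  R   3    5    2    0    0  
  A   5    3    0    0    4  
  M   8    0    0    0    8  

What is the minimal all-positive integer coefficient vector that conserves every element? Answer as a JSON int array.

L: 6·8 = 48 | 2·3+4·0+3·8+6·3 = 48
R: 6·3 = 18 | 2·5+4·2+3·0+6·0 = 18
A: 6·5 = 30 | 2·3+4·0+3·0+6·4 = 30
M: 6·8 = 48 | 2·0+4·0+3·0+6·8 = 48
gcd(6,2,4,3,6) = 1

Coefficients: [6, 2, 4, 3, 6]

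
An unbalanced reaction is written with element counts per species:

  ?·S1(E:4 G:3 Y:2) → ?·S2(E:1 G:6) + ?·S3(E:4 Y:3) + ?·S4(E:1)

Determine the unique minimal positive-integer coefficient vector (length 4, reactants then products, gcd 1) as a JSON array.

E: 6·4 = 24 | 3·1+4·4+5·1 = 24
G: 6·3 = 18 | 3·6+4·0+5·0 = 18
Y: 6·2 = 12 | 3·0+4·3+5·0 = 12
gcd(6,3,4,5) = 1

Coefficients: [6, 3, 4, 5]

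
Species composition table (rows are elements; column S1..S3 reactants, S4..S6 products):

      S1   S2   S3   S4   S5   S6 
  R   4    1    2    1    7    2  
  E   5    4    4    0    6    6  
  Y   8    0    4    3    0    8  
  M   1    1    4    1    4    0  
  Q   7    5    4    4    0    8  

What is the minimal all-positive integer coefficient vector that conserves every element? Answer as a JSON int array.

R: 6·4+2·1+1·2 = 28 | 4·1+2·7+5·2 = 28
E: 6·5+2·4+1·4 = 42 | 4·0+2·6+5·6 = 42
Y: 6·8+2·0+1·4 = 52 | 4·3+2·0+5·8 = 52
M: 6·1+2·1+1·4 = 12 | 4·1+2·4+5·0 = 12
Q: 6·7+2·5+1·4 = 56 | 4·4+2·0+5·8 = 56
gcd(6,2,1,4,2,5) = 1

Coefficients: [6, 2, 1, 4, 2, 5]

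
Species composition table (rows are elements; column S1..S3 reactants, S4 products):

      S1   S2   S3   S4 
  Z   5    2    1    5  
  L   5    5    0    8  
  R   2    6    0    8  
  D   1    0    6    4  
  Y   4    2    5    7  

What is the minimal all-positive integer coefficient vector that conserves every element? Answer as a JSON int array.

Z: 2·5+6·2+3·1 = 25 | 5·5 = 25
L: 2·5+6·5+3·0 = 40 | 5·8 = 40
R: 2·2+6·6+3·0 = 40 | 5·8 = 40
D: 2·1+6·0+3·6 = 20 | 5·4 = 20
Y: 2·4+6·2+3·5 = 35 | 5·7 = 35
gcd(2,6,3,5) = 1

Coefficients: [2, 6, 3, 5]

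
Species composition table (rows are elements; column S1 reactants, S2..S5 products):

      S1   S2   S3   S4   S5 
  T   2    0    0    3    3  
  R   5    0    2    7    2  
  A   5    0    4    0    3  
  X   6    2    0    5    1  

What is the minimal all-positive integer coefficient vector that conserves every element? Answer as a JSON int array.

Coefficients: [3, 6, 3, 1, 1]

T: 3·2 = 6 | 6·0+3·0+1·3+1·3 = 6
R: 3·5 = 15 | 6·0+3·2+1·7+1·2 = 15
A: 3·5 = 15 | 6·0+3·4+1·0+1·3 = 15
X: 3·6 = 18 | 6·2+3·0+1·5+1·1 = 18
gcd(3,6,3,1,1) = 1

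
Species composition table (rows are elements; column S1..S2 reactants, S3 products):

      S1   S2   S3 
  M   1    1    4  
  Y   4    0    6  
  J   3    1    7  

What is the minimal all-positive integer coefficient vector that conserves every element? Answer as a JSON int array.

Coefficients: [3, 5, 2]

M: 3·1+5·1 = 8 | 2·4 = 8
Y: 3·4+5·0 = 12 | 2·6 = 12
J: 3·3+5·1 = 14 | 2·7 = 14
gcd(3,5,2) = 1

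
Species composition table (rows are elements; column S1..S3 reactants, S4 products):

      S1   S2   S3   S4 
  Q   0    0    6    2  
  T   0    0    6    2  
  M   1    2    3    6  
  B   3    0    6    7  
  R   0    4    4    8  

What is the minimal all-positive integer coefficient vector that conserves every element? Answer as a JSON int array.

Coefficients: [5, 5, 1, 3]

Q: 5·0+5·0+1·6 = 6 | 3·2 = 6
T: 5·0+5·0+1·6 = 6 | 3·2 = 6
M: 5·1+5·2+1·3 = 18 | 3·6 = 18
B: 5·3+5·0+1·6 = 21 | 3·7 = 21
R: 5·0+5·4+1·4 = 24 | 3·8 = 24
gcd(5,5,1,3) = 1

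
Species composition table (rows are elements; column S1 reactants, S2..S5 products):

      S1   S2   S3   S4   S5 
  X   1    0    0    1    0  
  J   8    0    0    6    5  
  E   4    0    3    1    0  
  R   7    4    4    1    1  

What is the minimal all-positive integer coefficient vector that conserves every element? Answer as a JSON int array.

Coefficients: [5, 2, 5, 5, 2]

X: 5·1 = 5 | 2·0+5·0+5·1+2·0 = 5
J: 5·8 = 40 | 2·0+5·0+5·6+2·5 = 40
E: 5·4 = 20 | 2·0+5·3+5·1+2·0 = 20
R: 5·7 = 35 | 2·4+5·4+5·1+2·1 = 35
gcd(5,2,5,5,2) = 1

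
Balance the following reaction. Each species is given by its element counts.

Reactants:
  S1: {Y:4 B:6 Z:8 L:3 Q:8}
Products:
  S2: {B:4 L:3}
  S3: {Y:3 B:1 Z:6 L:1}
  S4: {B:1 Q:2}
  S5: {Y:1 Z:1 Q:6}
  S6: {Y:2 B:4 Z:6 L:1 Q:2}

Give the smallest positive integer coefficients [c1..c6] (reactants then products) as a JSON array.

Coefficients: [5, 3, 4, 6, 4, 2]

Y: 5·4 = 20 | 3·0+4·3+6·0+4·1+2·2 = 20
B: 5·6 = 30 | 3·4+4·1+6·1+4·0+2·4 = 30
Z: 5·8 = 40 | 3·0+4·6+6·0+4·1+2·6 = 40
L: 5·3 = 15 | 3·3+4·1+6·0+4·0+2·1 = 15
Q: 5·8 = 40 | 3·0+4·0+6·2+4·6+2·2 = 40
gcd(5,3,4,6,4,2) = 1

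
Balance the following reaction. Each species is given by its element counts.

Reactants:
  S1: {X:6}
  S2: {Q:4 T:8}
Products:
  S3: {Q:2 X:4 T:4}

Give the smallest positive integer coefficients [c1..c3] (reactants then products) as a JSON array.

Q: 4·0+3·4 = 12 | 6·2 = 12
X: 4·6+3·0 = 24 | 6·4 = 24
T: 4·0+3·8 = 24 | 6·4 = 24
gcd(4,3,6) = 1

Coefficients: [4, 3, 6]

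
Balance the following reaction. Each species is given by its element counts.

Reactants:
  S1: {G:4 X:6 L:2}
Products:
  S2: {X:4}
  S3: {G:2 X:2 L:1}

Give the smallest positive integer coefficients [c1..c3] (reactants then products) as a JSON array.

Coefficients: [2, 1, 4]

G: 2·4 = 8 | 1·0+4·2 = 8
X: 2·6 = 12 | 1·4+4·2 = 12
L: 2·2 = 4 | 1·0+4·1 = 4
gcd(2,1,4) = 1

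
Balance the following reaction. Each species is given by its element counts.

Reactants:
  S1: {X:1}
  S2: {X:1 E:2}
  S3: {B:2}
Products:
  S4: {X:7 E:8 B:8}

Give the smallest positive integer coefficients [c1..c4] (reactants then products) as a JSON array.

Coefficients: [3, 4, 4, 1]

X: 3·1+4·1+4·0 = 7 | 1·7 = 7
E: 3·0+4·2+4·0 = 8 | 1·8 = 8
B: 3·0+4·0+4·2 = 8 | 1·8 = 8
gcd(3,4,4,1) = 1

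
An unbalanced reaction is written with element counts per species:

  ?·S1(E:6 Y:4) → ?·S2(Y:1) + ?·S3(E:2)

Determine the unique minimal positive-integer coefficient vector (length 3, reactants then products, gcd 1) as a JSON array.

E: 1·6 = 6 | 4·0+3·2 = 6
Y: 1·4 = 4 | 4·1+3·0 = 4
gcd(1,4,3) = 1

Coefficients: [1, 4, 3]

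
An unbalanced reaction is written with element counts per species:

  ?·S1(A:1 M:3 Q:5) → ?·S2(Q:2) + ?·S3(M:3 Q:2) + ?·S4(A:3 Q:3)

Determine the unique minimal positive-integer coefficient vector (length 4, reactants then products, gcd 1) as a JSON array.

Coefficients: [3, 3, 3, 1]

A: 3·1 = 3 | 3·0+3·0+1·3 = 3
M: 3·3 = 9 | 3·0+3·3+1·0 = 9
Q: 3·5 = 15 | 3·2+3·2+1·3 = 15
gcd(3,3,3,1) = 1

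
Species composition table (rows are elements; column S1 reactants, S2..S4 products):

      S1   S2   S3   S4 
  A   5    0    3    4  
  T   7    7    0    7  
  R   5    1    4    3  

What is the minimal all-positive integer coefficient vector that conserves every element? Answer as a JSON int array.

Coefficients: [5, 1, 3, 4]

A: 5·5 = 25 | 1·0+3·3+4·4 = 25
T: 5·7 = 35 | 1·7+3·0+4·7 = 35
R: 5·5 = 25 | 1·1+3·4+4·3 = 25
gcd(5,1,3,4) = 1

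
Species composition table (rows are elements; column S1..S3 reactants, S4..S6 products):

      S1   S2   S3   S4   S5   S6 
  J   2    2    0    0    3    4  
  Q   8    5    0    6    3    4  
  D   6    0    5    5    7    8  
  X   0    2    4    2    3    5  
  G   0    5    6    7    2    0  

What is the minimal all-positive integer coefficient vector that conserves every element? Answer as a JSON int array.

J: 5·2+2·2+6·0 = 14 | 6·0+2·3+2·4 = 14
Q: 5·8+2·5+6·0 = 50 | 6·6+2·3+2·4 = 50
D: 5·6+2·0+6·5 = 60 | 6·5+2·7+2·8 = 60
X: 5·0+2·2+6·4 = 28 | 6·2+2·3+2·5 = 28
G: 5·0+2·5+6·6 = 46 | 6·7+2·2+2·0 = 46
gcd(5,2,6,6,2,2) = 1

Coefficients: [5, 2, 6, 6, 2, 2]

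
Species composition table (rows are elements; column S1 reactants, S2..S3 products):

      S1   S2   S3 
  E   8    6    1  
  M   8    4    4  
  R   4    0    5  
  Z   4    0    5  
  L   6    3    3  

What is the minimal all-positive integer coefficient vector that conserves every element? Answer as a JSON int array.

E: 5·8 = 40 | 6·6+4·1 = 40
M: 5·8 = 40 | 6·4+4·4 = 40
R: 5·4 = 20 | 6·0+4·5 = 20
Z: 5·4 = 20 | 6·0+4·5 = 20
L: 5·6 = 30 | 6·3+4·3 = 30
gcd(5,6,4) = 1

Coefficients: [5, 6, 4]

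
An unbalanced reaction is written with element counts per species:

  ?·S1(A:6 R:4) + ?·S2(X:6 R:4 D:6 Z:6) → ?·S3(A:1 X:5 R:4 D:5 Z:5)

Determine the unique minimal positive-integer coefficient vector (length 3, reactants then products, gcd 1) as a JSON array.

Coefficients: [1, 5, 6]

A: 1·6+5·0 = 6 | 6·1 = 6
X: 1·0+5·6 = 30 | 6·5 = 30
R: 1·4+5·4 = 24 | 6·4 = 24
D: 1·0+5·6 = 30 | 6·5 = 30
Z: 1·0+5·6 = 30 | 6·5 = 30
gcd(1,5,6) = 1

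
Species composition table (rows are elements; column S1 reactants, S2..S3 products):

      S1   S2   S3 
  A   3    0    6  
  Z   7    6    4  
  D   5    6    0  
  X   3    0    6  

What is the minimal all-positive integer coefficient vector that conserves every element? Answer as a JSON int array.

Coefficients: [6, 5, 3]

A: 6·3 = 18 | 5·0+3·6 = 18
Z: 6·7 = 42 | 5·6+3·4 = 42
D: 6·5 = 30 | 5·6+3·0 = 30
X: 6·3 = 18 | 5·0+3·6 = 18
gcd(6,5,3) = 1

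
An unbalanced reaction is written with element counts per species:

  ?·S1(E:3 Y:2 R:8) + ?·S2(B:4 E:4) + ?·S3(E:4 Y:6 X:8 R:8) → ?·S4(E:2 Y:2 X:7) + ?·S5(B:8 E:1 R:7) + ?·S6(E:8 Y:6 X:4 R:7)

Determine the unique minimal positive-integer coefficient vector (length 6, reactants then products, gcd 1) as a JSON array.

Coefficients: [1, 6, 6, 4, 3, 5]

B: 1·0+6·4+6·0 = 24 | 4·0+3·8+5·0 = 24
E: 1·3+6·4+6·4 = 51 | 4·2+3·1+5·8 = 51
Y: 1·2+6·0+6·6 = 38 | 4·2+3·0+5·6 = 38
X: 1·0+6·0+6·8 = 48 | 4·7+3·0+5·4 = 48
R: 1·8+6·0+6·8 = 56 | 4·0+3·7+5·7 = 56
gcd(1,6,6,4,3,5) = 1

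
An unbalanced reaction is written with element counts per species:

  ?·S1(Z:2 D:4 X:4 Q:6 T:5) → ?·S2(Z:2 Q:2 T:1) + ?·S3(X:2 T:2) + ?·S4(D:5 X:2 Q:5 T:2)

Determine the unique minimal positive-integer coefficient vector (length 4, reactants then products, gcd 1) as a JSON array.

Coefficients: [5, 5, 6, 4]

Z: 5·2 = 10 | 5·2+6·0+4·0 = 10
D: 5·4 = 20 | 5·0+6·0+4·5 = 20
X: 5·4 = 20 | 5·0+6·2+4·2 = 20
Q: 5·6 = 30 | 5·2+6·0+4·5 = 30
T: 5·5 = 25 | 5·1+6·2+4·2 = 25
gcd(5,5,6,4) = 1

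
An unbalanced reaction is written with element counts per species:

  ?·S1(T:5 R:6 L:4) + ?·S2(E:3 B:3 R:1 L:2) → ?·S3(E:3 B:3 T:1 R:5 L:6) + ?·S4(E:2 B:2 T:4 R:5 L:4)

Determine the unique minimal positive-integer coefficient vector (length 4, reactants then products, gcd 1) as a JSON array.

Coefficients: [5, 5, 1, 6]

E: 5·0+5·3 = 15 | 1·3+6·2 = 15
B: 5·0+5·3 = 15 | 1·3+6·2 = 15
T: 5·5+5·0 = 25 | 1·1+6·4 = 25
R: 5·6+5·1 = 35 | 1·5+6·5 = 35
L: 5·4+5·2 = 30 | 1·6+6·4 = 30
gcd(5,5,1,6) = 1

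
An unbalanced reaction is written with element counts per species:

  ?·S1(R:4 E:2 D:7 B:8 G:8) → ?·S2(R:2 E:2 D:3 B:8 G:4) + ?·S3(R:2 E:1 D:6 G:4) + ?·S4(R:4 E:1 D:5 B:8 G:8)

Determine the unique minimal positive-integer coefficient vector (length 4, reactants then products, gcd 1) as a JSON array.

Coefficients: [2, 1, 1, 1]

R: 2·4 = 8 | 1·2+1·2+1·4 = 8
E: 2·2 = 4 | 1·2+1·1+1·1 = 4
D: 2·7 = 14 | 1·3+1·6+1·5 = 14
B: 2·8 = 16 | 1·8+1·0+1·8 = 16
G: 2·8 = 16 | 1·4+1·4+1·8 = 16
gcd(2,1,1,1) = 1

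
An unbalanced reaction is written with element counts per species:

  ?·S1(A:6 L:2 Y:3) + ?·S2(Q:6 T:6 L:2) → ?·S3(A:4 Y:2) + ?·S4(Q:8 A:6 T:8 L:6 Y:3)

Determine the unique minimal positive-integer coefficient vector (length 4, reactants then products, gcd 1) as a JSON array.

Q: 5·0+4·6 = 24 | 3·0+3·8 = 24
A: 5·6+4·0 = 30 | 3·4+3·6 = 30
T: 5·0+4·6 = 24 | 3·0+3·8 = 24
L: 5·2+4·2 = 18 | 3·0+3·6 = 18
Y: 5·3+4·0 = 15 | 3·2+3·3 = 15
gcd(5,4,3,3) = 1

Coefficients: [5, 4, 3, 3]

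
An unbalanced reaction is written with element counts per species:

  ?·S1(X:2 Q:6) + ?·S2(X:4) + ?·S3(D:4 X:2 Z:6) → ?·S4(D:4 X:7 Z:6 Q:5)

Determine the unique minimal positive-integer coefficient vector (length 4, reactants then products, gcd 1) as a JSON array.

Coefficients: [5, 5, 6, 6]

D: 5·0+5·0+6·4 = 24 | 6·4 = 24
X: 5·2+5·4+6·2 = 42 | 6·7 = 42
Z: 5·0+5·0+6·6 = 36 | 6·6 = 36
Q: 5·6+5·0+6·0 = 30 | 6·5 = 30
gcd(5,5,6,6) = 1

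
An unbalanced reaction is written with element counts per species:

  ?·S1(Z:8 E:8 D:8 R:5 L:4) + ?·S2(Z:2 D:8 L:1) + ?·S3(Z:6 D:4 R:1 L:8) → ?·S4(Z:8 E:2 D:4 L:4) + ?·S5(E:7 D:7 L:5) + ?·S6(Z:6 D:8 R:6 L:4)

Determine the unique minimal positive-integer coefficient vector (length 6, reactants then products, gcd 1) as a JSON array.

Z: 5·8+4·2+5·6 = 78 | 6·8+4·0+5·6 = 78
E: 5·8+4·0+5·0 = 40 | 6·2+4·7+5·0 = 40
D: 5·8+4·8+5·4 = 92 | 6·4+4·7+5·8 = 92
R: 5·5+4·0+5·1 = 30 | 6·0+4·0+5·6 = 30
L: 5·4+4·1+5·8 = 64 | 6·4+4·5+5·4 = 64
gcd(5,4,5,6,4,5) = 1

Coefficients: [5, 4, 5, 6, 4, 5]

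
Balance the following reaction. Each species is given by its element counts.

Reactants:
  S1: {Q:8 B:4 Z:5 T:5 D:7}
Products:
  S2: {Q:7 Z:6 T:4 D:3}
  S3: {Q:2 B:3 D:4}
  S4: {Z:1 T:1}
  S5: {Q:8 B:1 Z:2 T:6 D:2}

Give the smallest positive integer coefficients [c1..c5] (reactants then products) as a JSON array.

Q: 4·8 = 32 | 2·7+5·2+6·0+1·8 = 32
B: 4·4 = 16 | 2·0+5·3+6·0+1·1 = 16
Z: 4·5 = 20 | 2·6+5·0+6·1+1·2 = 20
T: 4·5 = 20 | 2·4+5·0+6·1+1·6 = 20
D: 4·7 = 28 | 2·3+5·4+6·0+1·2 = 28
gcd(4,2,5,6,1) = 1

Coefficients: [4, 2, 5, 6, 1]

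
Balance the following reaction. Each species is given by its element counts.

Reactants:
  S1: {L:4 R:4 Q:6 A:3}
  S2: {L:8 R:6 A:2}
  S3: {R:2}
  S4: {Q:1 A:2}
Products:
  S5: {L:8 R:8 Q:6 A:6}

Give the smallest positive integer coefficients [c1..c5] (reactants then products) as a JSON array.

Coefficients: [4, 3, 3, 6, 5]

L: 4·4+3·8+3·0+6·0 = 40 | 5·8 = 40
R: 4·4+3·6+3·2+6·0 = 40 | 5·8 = 40
Q: 4·6+3·0+3·0+6·1 = 30 | 5·6 = 30
A: 4·3+3·2+3·0+6·2 = 30 | 5·6 = 30
gcd(4,3,3,6,5) = 1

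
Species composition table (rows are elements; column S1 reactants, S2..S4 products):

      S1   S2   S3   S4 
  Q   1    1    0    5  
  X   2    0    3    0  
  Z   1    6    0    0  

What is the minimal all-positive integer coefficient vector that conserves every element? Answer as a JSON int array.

Coefficients: [6, 1, 4, 1]

Q: 6·1 = 6 | 1·1+4·0+1·5 = 6
X: 6·2 = 12 | 1·0+4·3+1·0 = 12
Z: 6·1 = 6 | 1·6+4·0+1·0 = 6
gcd(6,1,4,1) = 1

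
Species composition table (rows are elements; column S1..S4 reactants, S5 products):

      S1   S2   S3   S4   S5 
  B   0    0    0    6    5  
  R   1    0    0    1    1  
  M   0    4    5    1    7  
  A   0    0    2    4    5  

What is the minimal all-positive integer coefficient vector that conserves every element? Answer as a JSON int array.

B: 1·0+3·0+5·0+5·6 = 30 | 6·5 = 30
R: 1·1+3·0+5·0+5·1 = 6 | 6·1 = 6
M: 1·0+3·4+5·5+5·1 = 42 | 6·7 = 42
A: 1·0+3·0+5·2+5·4 = 30 | 6·5 = 30
gcd(1,3,5,5,6) = 1

Coefficients: [1, 3, 5, 5, 6]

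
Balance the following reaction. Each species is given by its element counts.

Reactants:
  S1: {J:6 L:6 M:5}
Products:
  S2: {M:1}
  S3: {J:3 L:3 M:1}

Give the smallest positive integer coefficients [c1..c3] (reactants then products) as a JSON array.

J: 1·6 = 6 | 3·0+2·3 = 6
L: 1·6 = 6 | 3·0+2·3 = 6
M: 1·5 = 5 | 3·1+2·1 = 5
gcd(1,3,2) = 1

Coefficients: [1, 3, 2]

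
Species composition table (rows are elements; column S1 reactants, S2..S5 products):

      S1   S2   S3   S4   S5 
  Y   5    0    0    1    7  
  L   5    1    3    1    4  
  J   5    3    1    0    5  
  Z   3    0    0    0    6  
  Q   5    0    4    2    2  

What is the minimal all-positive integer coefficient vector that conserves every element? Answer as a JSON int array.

Coefficients: [4, 3, 1, 6, 2]

Y: 4·5 = 20 | 3·0+1·0+6·1+2·7 = 20
L: 4·5 = 20 | 3·1+1·3+6·1+2·4 = 20
J: 4·5 = 20 | 3·3+1·1+6·0+2·5 = 20
Z: 4·3 = 12 | 3·0+1·0+6·0+2·6 = 12
Q: 4·5 = 20 | 3·0+1·4+6·2+2·2 = 20
gcd(4,3,1,6,2) = 1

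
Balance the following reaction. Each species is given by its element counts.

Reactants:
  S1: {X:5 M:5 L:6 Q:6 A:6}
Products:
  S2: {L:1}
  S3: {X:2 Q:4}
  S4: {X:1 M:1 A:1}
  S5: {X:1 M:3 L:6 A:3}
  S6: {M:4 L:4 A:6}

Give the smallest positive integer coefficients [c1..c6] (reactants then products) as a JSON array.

Coefficients: [2, 2, 3, 3, 1, 1]

X: 2·5 = 10 | 2·0+3·2+3·1+1·1+1·0 = 10
M: 2·5 = 10 | 2·0+3·0+3·1+1·3+1·4 = 10
L: 2·6 = 12 | 2·1+3·0+3·0+1·6+1·4 = 12
Q: 2·6 = 12 | 2·0+3·4+3·0+1·0+1·0 = 12
A: 2·6 = 12 | 2·0+3·0+3·1+1·3+1·6 = 12
gcd(2,2,3,3,1,1) = 1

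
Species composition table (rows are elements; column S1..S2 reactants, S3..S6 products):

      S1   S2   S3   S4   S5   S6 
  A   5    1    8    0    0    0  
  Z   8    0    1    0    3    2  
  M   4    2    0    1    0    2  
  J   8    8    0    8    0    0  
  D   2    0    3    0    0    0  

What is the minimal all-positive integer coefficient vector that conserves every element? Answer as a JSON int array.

A: 3·5+1·1 = 16 | 2·8+4·0+4·0+5·0 = 16
Z: 3·8+1·0 = 24 | 2·1+4·0+4·3+5·2 = 24
M: 3·4+1·2 = 14 | 2·0+4·1+4·0+5·2 = 14
J: 3·8+1·8 = 32 | 2·0+4·8+4·0+5·0 = 32
D: 3·2+1·0 = 6 | 2·3+4·0+4·0+5·0 = 6
gcd(3,1,2,4,4,5) = 1

Coefficients: [3, 1, 2, 4, 4, 5]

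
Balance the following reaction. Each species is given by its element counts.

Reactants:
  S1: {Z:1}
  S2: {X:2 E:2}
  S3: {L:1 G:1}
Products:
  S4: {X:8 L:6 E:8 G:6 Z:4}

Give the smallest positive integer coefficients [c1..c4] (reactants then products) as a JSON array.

X: 4·0+4·2+6·0 = 8 | 1·8 = 8
L: 4·0+4·0+6·1 = 6 | 1·6 = 6
E: 4·0+4·2+6·0 = 8 | 1·8 = 8
G: 4·0+4·0+6·1 = 6 | 1·6 = 6
Z: 4·1+4·0+6·0 = 4 | 1·4 = 4
gcd(4,4,6,1) = 1

Coefficients: [4, 4, 6, 1]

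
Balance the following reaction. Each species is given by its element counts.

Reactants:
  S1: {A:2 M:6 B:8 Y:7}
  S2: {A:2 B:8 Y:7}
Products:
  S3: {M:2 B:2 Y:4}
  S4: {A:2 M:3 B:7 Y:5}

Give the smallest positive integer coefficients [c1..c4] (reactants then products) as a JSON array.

A: 4·2+2·2 = 12 | 3·0+6·2 = 12
M: 4·6+2·0 = 24 | 3·2+6·3 = 24
B: 4·8+2·8 = 48 | 3·2+6·7 = 48
Y: 4·7+2·7 = 42 | 3·4+6·5 = 42
gcd(4,2,3,6) = 1

Coefficients: [4, 2, 3, 6]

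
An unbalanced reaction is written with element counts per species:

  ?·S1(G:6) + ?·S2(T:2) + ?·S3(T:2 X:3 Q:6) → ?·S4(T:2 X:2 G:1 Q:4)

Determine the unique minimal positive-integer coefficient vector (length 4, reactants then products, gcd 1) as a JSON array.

T: 1·0+2·2+4·2 = 12 | 6·2 = 12
X: 1·0+2·0+4·3 = 12 | 6·2 = 12
G: 1·6+2·0+4·0 = 6 | 6·1 = 6
Q: 1·0+2·0+4·6 = 24 | 6·4 = 24
gcd(1,2,4,6) = 1

Coefficients: [1, 2, 4, 6]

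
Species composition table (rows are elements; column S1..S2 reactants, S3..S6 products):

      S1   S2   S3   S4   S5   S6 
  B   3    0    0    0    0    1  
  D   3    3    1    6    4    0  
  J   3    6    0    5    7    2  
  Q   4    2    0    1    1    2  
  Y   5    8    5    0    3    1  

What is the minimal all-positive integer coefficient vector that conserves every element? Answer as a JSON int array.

Coefficients: [2, 3, 5, 1, 1, 6]

B: 2·3+3·0 = 6 | 5·0+1·0+1·0+6·1 = 6
D: 2·3+3·3 = 15 | 5·1+1·6+1·4+6·0 = 15
J: 2·3+3·6 = 24 | 5·0+1·5+1·7+6·2 = 24
Q: 2·4+3·2 = 14 | 5·0+1·1+1·1+6·2 = 14
Y: 2·5+3·8 = 34 | 5·5+1·0+1·3+6·1 = 34
gcd(2,3,5,1,1,6) = 1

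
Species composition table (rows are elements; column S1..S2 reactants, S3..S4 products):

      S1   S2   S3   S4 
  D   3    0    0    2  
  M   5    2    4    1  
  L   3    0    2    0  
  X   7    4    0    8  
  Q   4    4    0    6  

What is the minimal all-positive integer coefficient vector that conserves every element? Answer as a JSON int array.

Coefficients: [4, 5, 6, 6]

D: 4·3+5·0 = 12 | 6·0+6·2 = 12
M: 4·5+5·2 = 30 | 6·4+6·1 = 30
L: 4·3+5·0 = 12 | 6·2+6·0 = 12
X: 4·7+5·4 = 48 | 6·0+6·8 = 48
Q: 4·4+5·4 = 36 | 6·0+6·6 = 36
gcd(4,5,6,6) = 1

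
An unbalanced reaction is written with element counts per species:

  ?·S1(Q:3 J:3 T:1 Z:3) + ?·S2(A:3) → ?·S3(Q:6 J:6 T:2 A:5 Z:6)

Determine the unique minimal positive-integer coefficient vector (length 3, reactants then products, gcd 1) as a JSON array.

Coefficients: [6, 5, 3]

Q: 6·3+5·0 = 18 | 3·6 = 18
J: 6·3+5·0 = 18 | 3·6 = 18
T: 6·1+5·0 = 6 | 3·2 = 6
A: 6·0+5·3 = 15 | 3·5 = 15
Z: 6·3+5·0 = 18 | 3·6 = 18
gcd(6,5,3) = 1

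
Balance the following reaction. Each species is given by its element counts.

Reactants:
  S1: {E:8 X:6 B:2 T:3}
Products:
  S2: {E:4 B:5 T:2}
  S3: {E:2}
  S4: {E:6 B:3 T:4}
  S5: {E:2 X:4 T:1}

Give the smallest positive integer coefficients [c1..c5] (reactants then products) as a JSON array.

E: 4·8 = 32 | 1·4+5·2+1·6+6·2 = 32
X: 4·6 = 24 | 1·0+5·0+1·0+6·4 = 24
B: 4·2 = 8 | 1·5+5·0+1·3+6·0 = 8
T: 4·3 = 12 | 1·2+5·0+1·4+6·1 = 12
gcd(4,1,5,1,6) = 1

Coefficients: [4, 1, 5, 1, 6]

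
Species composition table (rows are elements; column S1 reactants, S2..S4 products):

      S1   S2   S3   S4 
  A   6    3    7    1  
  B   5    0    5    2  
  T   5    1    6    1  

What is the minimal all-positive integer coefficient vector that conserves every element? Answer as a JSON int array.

Coefficients: [6, 1, 4, 5]

A: 6·6 = 36 | 1·3+4·7+5·1 = 36
B: 6·5 = 30 | 1·0+4·5+5·2 = 30
T: 6·5 = 30 | 1·1+4·6+5·1 = 30
gcd(6,1,4,5) = 1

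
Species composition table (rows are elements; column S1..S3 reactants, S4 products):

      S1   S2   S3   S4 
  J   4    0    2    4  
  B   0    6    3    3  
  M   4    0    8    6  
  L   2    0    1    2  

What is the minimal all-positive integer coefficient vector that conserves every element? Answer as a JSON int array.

J: 5·4+2·0+2·2 = 24 | 6·4 = 24
B: 5·0+2·6+2·3 = 18 | 6·3 = 18
M: 5·4+2·0+2·8 = 36 | 6·6 = 36
L: 5·2+2·0+2·1 = 12 | 6·2 = 12
gcd(5,2,2,6) = 1

Coefficients: [5, 2, 2, 6]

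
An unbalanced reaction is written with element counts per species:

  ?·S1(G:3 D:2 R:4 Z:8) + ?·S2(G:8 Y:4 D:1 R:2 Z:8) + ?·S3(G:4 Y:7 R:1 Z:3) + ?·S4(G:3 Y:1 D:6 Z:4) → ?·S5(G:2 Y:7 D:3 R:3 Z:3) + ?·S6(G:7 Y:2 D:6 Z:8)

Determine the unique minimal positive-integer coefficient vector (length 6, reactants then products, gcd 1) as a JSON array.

G: 1·3+1·8+3·4+6·3 = 41 | 3·2+5·7 = 41
Y: 1·0+1·4+3·7+6·1 = 31 | 3·7+5·2 = 31
D: 1·2+1·1+3·0+6·6 = 39 | 3·3+5·6 = 39
R: 1·4+1·2+3·1+6·0 = 9 | 3·3+5·0 = 9
Z: 1·8+1·8+3·3+6·4 = 49 | 3·3+5·8 = 49
gcd(1,1,3,6,3,5) = 1

Coefficients: [1, 1, 3, 6, 3, 5]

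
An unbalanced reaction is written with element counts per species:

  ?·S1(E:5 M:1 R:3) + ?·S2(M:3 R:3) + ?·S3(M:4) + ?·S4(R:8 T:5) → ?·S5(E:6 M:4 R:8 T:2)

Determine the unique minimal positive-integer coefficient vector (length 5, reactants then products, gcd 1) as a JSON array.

E: 6·5+2·0+2·0+2·0 = 30 | 5·6 = 30
M: 6·1+2·3+2·4+2·0 = 20 | 5·4 = 20
R: 6·3+2·3+2·0+2·8 = 40 | 5·8 = 40
T: 6·0+2·0+2·0+2·5 = 10 | 5·2 = 10
gcd(6,2,2,2,5) = 1

Coefficients: [6, 2, 2, 2, 5]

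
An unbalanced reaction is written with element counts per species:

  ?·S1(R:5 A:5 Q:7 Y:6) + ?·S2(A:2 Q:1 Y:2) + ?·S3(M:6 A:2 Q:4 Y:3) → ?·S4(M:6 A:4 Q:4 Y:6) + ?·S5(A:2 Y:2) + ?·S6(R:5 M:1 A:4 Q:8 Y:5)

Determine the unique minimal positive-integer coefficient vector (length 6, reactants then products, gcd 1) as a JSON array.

R: 6·5+2·0+2·0 = 30 | 1·0+5·0+6·5 = 30
M: 6·0+2·0+2·6 = 12 | 1·6+5·0+6·1 = 12
A: 6·5+2·2+2·2 = 38 | 1·4+5·2+6·4 = 38
Q: 6·7+2·1+2·4 = 52 | 1·4+5·0+6·8 = 52
Y: 6·6+2·2+2·3 = 46 | 1·6+5·2+6·5 = 46
gcd(6,2,2,1,5,6) = 1

Coefficients: [6, 2, 2, 1, 5, 6]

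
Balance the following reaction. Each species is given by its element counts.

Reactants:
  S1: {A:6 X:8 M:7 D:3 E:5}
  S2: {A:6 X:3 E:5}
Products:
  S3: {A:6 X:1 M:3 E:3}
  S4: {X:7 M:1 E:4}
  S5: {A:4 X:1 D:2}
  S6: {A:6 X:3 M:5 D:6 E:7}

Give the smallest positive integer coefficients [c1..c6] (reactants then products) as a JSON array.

A: 4·6+5·6 = 54 | 6·6+5·0+3·4+1·6 = 54
X: 4·8+5·3 = 47 | 6·1+5·7+3·1+1·3 = 47
M: 4·7+5·0 = 28 | 6·3+5·1+3·0+1·5 = 28
D: 4·3+5·0 = 12 | 6·0+5·0+3·2+1·6 = 12
E: 4·5+5·5 = 45 | 6·3+5·4+3·0+1·7 = 45
gcd(4,5,6,5,3,1) = 1

Coefficients: [4, 5, 6, 5, 3, 1]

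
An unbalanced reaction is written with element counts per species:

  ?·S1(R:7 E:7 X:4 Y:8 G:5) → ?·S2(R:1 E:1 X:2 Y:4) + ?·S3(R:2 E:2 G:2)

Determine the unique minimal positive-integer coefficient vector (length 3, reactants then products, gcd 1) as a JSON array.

Coefficients: [2, 4, 5]

R: 2·7 = 14 | 4·1+5·2 = 14
E: 2·7 = 14 | 4·1+5·2 = 14
X: 2·4 = 8 | 4·2+5·0 = 8
Y: 2·8 = 16 | 4·4+5·0 = 16
G: 2·5 = 10 | 4·0+5·2 = 10
gcd(2,4,5) = 1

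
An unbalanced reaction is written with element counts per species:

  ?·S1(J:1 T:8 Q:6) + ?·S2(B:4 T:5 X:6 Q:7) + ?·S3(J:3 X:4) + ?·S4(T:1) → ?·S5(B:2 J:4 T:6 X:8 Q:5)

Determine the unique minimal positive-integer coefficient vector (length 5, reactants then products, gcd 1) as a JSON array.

B: 1·0+2·4+5·0+6·0 = 8 | 4·2 = 8
J: 1·1+2·0+5·3+6·0 = 16 | 4·4 = 16
T: 1·8+2·5+5·0+6·1 = 24 | 4·6 = 24
X: 1·0+2·6+5·4+6·0 = 32 | 4·8 = 32
Q: 1·6+2·7+5·0+6·0 = 20 | 4·5 = 20
gcd(1,2,5,6,4) = 1

Coefficients: [1, 2, 5, 6, 4]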